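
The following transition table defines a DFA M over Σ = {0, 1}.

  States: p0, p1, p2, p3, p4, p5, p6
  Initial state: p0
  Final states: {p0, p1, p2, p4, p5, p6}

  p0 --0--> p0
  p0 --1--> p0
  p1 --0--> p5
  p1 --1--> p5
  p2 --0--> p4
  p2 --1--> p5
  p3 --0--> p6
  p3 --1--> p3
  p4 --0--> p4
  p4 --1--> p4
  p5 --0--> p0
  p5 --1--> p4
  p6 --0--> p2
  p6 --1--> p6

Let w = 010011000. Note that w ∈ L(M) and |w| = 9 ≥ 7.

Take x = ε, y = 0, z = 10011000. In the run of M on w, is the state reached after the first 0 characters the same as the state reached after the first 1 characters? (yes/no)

State sequence: p0 -0-> p0

After x (step 0): p0. After xy (step 1): p0.
They match, so y = 0 drives M around a cycle from p0 back to itself; pumping y any number of times keeps M in p0 before reading z, and xyⁱz ∈ L(M) for every i ≥ 0.

yes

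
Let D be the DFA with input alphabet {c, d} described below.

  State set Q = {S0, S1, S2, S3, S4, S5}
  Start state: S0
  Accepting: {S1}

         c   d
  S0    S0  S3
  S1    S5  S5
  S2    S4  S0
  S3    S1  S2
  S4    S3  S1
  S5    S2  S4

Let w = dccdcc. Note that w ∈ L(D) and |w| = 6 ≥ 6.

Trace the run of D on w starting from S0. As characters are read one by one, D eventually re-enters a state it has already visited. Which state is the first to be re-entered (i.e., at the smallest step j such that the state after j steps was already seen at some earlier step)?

S3

State sequence: S0 -d-> S3 -c-> S1 -c-> S5 -d-> S4 -c-> S3 -c-> S1
First repeat at step 5: S3 was already visited.

The earliest repeat is at step j = 5: D is in S3, which it already visited at step i = 1.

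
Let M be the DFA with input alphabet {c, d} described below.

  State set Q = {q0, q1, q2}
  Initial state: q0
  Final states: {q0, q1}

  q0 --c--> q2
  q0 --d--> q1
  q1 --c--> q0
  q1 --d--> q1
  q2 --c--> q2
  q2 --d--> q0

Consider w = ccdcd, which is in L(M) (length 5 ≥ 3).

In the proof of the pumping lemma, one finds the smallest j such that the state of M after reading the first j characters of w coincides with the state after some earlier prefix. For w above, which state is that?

q2

State sequence: q0 -c-> q2 -c-> q2 -d-> q0 -c-> q2 -d-> q0
First repeat at step 2: q2 was already visited.

The earliest repeat is at step j = 2: M is in q2, which it already visited at step i = 1.
With |Q| = 3, pigeonhole forces a state repeat no later than step 3; the substring read between the first and second visits to that state can be pumped.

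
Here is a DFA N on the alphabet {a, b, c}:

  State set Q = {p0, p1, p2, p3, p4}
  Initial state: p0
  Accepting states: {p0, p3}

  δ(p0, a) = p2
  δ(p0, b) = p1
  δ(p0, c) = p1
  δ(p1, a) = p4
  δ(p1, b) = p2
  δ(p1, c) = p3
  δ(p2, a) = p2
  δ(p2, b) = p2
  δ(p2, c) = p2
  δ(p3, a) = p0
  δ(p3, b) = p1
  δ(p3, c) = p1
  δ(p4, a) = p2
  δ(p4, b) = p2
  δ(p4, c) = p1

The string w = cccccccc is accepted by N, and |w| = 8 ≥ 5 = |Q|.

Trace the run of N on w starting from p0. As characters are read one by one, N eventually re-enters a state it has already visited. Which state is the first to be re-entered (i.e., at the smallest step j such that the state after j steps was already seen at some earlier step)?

p1

State sequence: p0 -c-> p1 -c-> p3 -c-> p1 -c-> p3 -c-> p1 -c-> p3 -c-> p1 -c-> p3
First repeat at step 3: p1 was already visited.

The earliest repeat is at step j = 3: N is in p1, which it already visited at step i = 1.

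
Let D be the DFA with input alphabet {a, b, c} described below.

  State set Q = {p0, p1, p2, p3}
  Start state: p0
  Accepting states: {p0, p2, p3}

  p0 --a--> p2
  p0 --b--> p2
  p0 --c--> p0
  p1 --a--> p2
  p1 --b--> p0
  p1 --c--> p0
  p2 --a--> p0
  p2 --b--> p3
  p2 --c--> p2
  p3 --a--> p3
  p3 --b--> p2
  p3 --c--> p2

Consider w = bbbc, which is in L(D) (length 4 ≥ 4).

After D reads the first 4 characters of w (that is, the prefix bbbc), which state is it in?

State sequence: p0 -b-> p2 -b-> p3 -b-> p2 -c-> p2

After reading 4 characters, D is in state p2.
(This kind of state-tracing is the core of the pumping-lemma construction: with 4 states, pigeonhole forces a repeat within the first 4 steps.)

p2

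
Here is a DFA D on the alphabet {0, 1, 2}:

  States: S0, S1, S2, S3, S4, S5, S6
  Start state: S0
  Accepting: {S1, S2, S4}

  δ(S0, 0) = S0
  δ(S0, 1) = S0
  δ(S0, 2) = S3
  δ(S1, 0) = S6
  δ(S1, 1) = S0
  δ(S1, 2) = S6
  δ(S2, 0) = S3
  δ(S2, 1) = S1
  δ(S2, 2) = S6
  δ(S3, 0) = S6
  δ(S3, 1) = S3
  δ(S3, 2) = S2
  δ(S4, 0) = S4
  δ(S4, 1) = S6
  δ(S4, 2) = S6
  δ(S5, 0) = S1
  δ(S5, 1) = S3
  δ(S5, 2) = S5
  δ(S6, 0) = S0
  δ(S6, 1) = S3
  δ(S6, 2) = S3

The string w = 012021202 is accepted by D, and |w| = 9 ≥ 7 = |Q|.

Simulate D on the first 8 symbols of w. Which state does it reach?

State sequence: S0 -0-> S0 -1-> S0 -2-> S3 -0-> S6 -2-> S3 -1-> S3 -2-> S2 -0-> S3

After reading 8 characters, D is in state S3.

S3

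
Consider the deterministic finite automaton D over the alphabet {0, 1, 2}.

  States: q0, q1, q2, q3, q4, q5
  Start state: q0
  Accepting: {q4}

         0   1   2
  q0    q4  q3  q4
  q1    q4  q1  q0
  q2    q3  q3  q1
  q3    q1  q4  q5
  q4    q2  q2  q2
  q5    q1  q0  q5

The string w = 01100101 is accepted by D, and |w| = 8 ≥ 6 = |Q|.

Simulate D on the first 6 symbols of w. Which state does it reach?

State sequence: q0 -0-> q4 -1-> q2 -1-> q3 -0-> q1 -0-> q4 -1-> q2

After reading 6 characters, D is in state q2.
(This kind of state-tracing is the core of the pumping-lemma construction: with 6 states, pigeonhole forces a repeat within the first 6 steps.)

q2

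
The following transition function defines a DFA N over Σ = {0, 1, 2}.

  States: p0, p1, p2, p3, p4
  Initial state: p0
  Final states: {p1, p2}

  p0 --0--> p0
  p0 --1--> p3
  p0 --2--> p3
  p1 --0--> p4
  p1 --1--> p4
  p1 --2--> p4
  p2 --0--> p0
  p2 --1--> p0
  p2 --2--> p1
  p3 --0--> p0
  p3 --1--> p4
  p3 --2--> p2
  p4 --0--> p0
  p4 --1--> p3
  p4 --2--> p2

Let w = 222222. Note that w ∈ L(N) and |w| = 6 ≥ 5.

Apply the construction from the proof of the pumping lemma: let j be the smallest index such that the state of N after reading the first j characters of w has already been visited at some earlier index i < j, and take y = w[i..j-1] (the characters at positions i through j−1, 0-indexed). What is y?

222

State sequence: p0 -2-> p3 -2-> p2 -2-> p1 -2-> p4 -2-> p2 -2-> p1
First repeat at step 5: p2 was already visited.

So i = 2, j = 5, giving x = w[0:2] = 22, y = w[2:5] = 222, z = w[5:6] = 2.
Check: |xy| = 5 ≤ 5 and |y| = 3 ≥ 1. Reading y takes N from p2 back to p2, so every xyⁱz is accepted.
Since N has 5 states, any run of length ≥ 5 visits 5+1 states, so by pigeonhole some state repeats within the first 5 steps — that repeat gives the pumpable loop.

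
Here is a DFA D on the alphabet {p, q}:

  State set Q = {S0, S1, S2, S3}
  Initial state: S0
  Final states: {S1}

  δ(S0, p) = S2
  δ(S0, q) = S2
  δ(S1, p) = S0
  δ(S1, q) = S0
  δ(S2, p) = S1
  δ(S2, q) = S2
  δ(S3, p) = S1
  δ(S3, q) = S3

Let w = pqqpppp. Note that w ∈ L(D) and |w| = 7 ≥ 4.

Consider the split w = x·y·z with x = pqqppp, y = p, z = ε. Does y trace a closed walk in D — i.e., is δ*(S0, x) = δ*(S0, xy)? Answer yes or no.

no

State sequence: S0 -p-> S2 -q-> S2 -q-> S2 -p-> S1 -p-> S0 -p-> S2 -p-> S1

After x (step 6): S2. After xy (step 7): S1.
They differ (S2 ≠ S1), so y is not a cycle from the state after x; this split is not the one the pumping-lemma construction produces, and pumping y need not keep the string in L(D).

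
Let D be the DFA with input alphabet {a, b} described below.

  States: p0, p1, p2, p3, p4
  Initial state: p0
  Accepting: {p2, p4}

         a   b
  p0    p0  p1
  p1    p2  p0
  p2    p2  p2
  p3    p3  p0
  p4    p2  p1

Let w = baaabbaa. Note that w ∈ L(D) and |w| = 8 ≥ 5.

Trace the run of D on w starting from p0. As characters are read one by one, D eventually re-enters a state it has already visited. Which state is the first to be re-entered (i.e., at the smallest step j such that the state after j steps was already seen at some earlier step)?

State sequence: p0 -b-> p1 -a-> p2 -a-> p2 -a-> p2 -b-> p2 -b-> p2 -a-> p2 -a-> p2
First repeat at step 3: p2 was already visited.

The earliest repeat is at step j = 3: D is in p2, which it already visited at step i = 2.
Since D has 5 states, any run of length ≥ 5 visits 5+1 states, so by pigeonhole some state repeats within the first 5 steps — that repeat gives the pumpable loop.

p2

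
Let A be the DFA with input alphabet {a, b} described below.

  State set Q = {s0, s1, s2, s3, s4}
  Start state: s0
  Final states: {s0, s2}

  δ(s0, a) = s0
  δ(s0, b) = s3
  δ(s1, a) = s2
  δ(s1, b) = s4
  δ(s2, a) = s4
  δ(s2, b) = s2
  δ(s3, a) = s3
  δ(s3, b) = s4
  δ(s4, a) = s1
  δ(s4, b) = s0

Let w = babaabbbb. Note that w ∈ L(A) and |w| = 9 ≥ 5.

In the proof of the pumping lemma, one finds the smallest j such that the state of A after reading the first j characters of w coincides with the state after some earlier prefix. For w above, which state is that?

s3

State sequence: s0 -b-> s3 -a-> s3 -b-> s4 -a-> s1 -a-> s2 -b-> s2 -b-> s2 -b-> s2 -b-> s2
First repeat at step 2: s3 was already visited.

The earliest repeat is at step j = 2: A is in s3, which it already visited at step i = 1.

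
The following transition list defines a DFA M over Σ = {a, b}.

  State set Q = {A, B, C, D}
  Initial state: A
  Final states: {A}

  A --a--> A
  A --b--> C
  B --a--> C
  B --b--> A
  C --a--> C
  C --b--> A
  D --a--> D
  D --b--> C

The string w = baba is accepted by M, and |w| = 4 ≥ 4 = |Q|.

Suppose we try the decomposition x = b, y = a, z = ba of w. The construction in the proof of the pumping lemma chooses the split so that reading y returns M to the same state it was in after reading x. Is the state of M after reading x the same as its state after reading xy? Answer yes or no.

Run of M on the first 2 characters of w = b a:
  step 0: A  (start)
  step 1: C  (read b: A→C)
  step 2: C  (read a: C→C)

After x (step 1): C. After xy (step 2): C.
They match, so y = a drives M around a cycle from C back to itself; pumping y any number of times keeps M in C before reading z, and xyⁱz ∈ L(M) for every i ≥ 0.

yes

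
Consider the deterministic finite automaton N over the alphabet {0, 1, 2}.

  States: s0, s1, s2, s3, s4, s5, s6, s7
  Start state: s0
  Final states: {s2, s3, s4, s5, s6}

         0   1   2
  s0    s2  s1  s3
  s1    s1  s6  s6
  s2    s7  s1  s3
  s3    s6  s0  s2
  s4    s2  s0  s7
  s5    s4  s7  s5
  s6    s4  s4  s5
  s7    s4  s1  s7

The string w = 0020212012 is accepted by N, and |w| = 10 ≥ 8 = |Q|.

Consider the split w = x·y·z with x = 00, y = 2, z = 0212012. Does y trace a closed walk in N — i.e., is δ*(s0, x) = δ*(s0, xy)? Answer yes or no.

yes

State sequence: s0 -0-> s2 -0-> s7 -2-> s7

After x (step 2): s7. After xy (step 3): s7.
They match, so y = 2 drives N around a cycle from s7 back to itself; pumping y any number of times keeps N in s7 before reading z, and xyⁱz ∈ L(N) for every i ≥ 0.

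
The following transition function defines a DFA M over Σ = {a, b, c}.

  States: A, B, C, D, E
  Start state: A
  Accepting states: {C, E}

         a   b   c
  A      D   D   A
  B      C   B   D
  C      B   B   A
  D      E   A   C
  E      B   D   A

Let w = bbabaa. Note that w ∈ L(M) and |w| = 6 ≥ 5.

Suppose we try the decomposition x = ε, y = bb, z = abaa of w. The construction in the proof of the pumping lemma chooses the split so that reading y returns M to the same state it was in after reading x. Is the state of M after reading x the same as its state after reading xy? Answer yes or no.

State sequence: A -b-> D -b-> A

After x (step 0): A. After xy (step 2): A.
They match, so y = bb drives M around a cycle from A back to itself; pumping y any number of times keeps M in A before reading z, and xyⁱz ∈ L(M) for every i ≥ 0.

yes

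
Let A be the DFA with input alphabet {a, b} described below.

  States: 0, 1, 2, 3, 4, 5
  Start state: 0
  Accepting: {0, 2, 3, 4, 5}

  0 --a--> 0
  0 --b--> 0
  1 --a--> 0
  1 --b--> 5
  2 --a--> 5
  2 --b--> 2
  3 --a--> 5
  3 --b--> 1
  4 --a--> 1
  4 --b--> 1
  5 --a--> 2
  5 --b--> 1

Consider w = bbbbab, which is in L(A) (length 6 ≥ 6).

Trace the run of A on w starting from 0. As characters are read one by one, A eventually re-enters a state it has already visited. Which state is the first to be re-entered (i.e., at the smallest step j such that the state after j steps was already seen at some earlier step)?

0

State sequence: 0 -b-> 0 -b-> 0 -b-> 0 -b-> 0 -a-> 0 -b-> 0
First repeat at step 1: 0 was already visited.

The earliest repeat is at step j = 1: A is in 0, which it already visited at step i = 0.
Pumping length from the standard proof: p = 6 (the number of states). The repeated state found above gives |xy| = j ≤ 6 and |y| = j − i ≥ 1.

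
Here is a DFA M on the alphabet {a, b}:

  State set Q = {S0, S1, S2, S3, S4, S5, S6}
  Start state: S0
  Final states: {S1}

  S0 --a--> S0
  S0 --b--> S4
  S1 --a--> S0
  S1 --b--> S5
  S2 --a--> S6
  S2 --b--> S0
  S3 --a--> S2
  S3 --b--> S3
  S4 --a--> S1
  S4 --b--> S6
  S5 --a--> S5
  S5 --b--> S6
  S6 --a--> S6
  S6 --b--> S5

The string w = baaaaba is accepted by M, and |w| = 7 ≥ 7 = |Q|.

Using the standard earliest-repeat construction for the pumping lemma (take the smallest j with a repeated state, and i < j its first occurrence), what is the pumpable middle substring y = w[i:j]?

Run of M on w = b a a a a b a:
  step 0: S0  (start)
  step 1: S4  (read b: S0→S4)
  step 2: S1  (read a: S4→S1)
  step 3: S0  (read a: S1→S0)   ← first repeat (S0 seen earlier)
  step 4: S0  (read a: S0→S0)
  step 5: S0  (read a: S0→S0)
  step 6: S4  (read b: S0→S4)
  step 7: S1  (read a: S4→S1)

So i = 0, j = 3, giving x = w[0:0] = ε, y = w[0:3] = baa, z = w[3:7] = aaba.
Check: |xy| = 3 ≤ 7 and |y| = 3 ≥ 1. Reading y takes M from S0 back to S0, so every xyⁱz is accepted.
The DFA has 7 states, so the proof of the pumping lemma guarantees a repeated state among the first 7+1 visited; the segment between the two visits is the pumpable y.

baa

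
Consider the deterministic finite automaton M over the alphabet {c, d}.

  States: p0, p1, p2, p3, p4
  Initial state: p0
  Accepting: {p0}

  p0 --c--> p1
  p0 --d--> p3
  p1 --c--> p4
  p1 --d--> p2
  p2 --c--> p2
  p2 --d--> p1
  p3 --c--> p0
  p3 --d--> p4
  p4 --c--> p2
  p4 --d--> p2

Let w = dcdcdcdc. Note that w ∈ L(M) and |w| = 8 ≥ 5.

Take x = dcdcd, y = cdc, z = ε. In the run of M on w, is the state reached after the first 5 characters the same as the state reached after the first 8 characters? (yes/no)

State sequence: p0 -d-> p3 -c-> p0 -d-> p3 -c-> p0 -d-> p3 -c-> p0 -d-> p3 -c-> p0

After x (step 5): p3. After xy (step 8): p0.
They differ (p3 ≠ p0), so y is not a cycle from the state after x; this split is not the one the pumping-lemma construction produces, and pumping y need not keep the string in L(M).

no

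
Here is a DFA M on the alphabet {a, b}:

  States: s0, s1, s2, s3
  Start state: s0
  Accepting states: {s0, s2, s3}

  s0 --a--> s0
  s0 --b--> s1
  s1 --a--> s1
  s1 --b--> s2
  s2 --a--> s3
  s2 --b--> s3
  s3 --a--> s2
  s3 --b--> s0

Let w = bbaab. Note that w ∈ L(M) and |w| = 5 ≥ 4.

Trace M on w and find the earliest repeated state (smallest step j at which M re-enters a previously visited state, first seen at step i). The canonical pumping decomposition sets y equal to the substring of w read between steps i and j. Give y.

aa

Run of M on w = b b a a b:
  step 0: s0  (start)
  step 1: s1  (read b: s0→s1)
  step 2: s2  (read b: s1→s2)
  step 3: s3  (read a: s2→s3)
  step 4: s2  (read a: s3→s2)   ← first repeat (s2 seen earlier)
  step 5: s3  (read b: s2→s3)

So i = 2, j = 4, giving x = w[0:2] = bb, y = w[2:4] = aa, z = w[4:5] = b.
Check: |xy| = 4 ≤ 4 and |y| = 2 ≥ 1. Reading y takes M from s2 back to s2, so every xyⁱz is accepted.
With |Q| = 4, pigeonhole forces a state repeat no later than step 4; the substring read between the first and second visits to that state can be pumped.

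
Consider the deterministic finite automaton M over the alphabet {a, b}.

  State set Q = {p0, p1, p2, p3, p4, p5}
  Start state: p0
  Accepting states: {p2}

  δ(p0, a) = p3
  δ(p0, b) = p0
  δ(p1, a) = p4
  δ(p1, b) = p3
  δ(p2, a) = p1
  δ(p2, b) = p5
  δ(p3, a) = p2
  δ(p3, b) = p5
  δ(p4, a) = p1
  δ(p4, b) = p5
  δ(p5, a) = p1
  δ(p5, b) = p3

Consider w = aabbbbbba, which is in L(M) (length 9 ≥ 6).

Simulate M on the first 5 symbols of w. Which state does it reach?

p5

State sequence: p0 -a-> p3 -a-> p2 -b-> p5 -b-> p3 -b-> p5

After reading 5 characters, M is in state p5.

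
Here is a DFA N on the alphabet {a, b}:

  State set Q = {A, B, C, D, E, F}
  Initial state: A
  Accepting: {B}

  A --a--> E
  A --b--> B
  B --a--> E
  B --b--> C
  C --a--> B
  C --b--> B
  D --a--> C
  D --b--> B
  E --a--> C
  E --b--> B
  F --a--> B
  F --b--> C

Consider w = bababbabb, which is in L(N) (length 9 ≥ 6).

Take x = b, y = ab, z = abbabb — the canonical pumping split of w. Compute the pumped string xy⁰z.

xy⁰z = xz = b·abbabb = babbabb.
Reading y = ab takes N from B back to B, so after x the machine is still in B, and z then leads to the accepting state B. Hence babbabb ∈ L(N).

babbabb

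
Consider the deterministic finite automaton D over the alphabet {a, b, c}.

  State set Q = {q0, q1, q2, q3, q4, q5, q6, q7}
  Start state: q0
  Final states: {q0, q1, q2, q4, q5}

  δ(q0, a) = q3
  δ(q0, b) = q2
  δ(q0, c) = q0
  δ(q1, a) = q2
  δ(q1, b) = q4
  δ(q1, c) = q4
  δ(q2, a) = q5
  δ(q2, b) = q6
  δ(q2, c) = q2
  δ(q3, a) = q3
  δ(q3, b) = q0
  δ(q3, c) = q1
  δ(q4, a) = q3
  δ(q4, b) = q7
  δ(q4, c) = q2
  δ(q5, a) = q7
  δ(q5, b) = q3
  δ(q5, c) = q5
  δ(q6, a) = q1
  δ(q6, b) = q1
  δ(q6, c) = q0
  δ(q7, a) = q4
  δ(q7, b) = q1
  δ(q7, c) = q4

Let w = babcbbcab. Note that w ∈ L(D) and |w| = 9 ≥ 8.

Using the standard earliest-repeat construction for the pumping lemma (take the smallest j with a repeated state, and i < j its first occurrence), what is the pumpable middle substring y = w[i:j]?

bc

State sequence: q0 -b-> q2 -a-> q5 -b-> q3 -c-> q1 -b-> q4 -b-> q7 -c-> q4 -a-> q3 -b-> q0
First repeat at step 7: q4 was already visited.

So i = 5, j = 7, giving x = w[0:5] = babcb, y = w[5:7] = bc, z = w[7:9] = ab.
Check: |xy| = 7 ≤ 8 and |y| = 2 ≥ 1. Reading y takes D from q4 back to q4, so every xyⁱz is accepted.
The DFA has 8 states, so the proof of the pumping lemma guarantees a repeated state among the first 8+1 visited; the segment between the two visits is the pumpable y.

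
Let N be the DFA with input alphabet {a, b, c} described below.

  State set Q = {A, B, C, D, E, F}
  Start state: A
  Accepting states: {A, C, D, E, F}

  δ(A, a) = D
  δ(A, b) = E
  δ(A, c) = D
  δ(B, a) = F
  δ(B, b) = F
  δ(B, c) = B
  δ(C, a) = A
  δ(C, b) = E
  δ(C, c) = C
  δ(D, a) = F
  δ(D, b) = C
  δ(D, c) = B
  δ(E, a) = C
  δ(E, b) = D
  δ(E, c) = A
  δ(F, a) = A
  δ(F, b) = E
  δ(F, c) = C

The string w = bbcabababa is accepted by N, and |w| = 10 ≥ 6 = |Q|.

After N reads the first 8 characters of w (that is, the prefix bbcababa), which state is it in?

C

Run of N on the first 8 characters of w = b b c a b a b a:
  step 0: A  (start)
  step 1: E  (read b: A→E)
  step 2: D  (read b: E→D)
  step 3: B  (read c: D→B)
  step 4: F  (read a: B→F)
  step 5: E  (read b: F→E)
  step 6: C  (read a: E→C)
  step 7: E  (read b: C→E)
  step 8: C  (read a: E→C)

After reading 8 characters, N is in state C.
(This kind of state-tracing is the core of the pumping-lemma construction: with 6 states, pigeonhole forces a repeat within the first 6 steps.)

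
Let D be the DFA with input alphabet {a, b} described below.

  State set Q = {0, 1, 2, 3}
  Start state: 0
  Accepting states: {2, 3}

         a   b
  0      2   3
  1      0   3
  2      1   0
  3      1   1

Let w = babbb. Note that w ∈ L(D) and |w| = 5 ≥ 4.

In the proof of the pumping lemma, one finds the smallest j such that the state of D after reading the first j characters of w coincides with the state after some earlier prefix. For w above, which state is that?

Run of D on w = b a b b b:
  step 0: 0  (start)
  step 1: 3  (read b: 0→3)
  step 2: 1  (read a: 3→1)
  step 3: 3  (read b: 1→3)   ← first repeat (3 seen earlier)
  step 4: 1  (read b: 3→1)
  step 5: 3  (read b: 1→3)

The earliest repeat is at step j = 3: D is in 3, which it already visited at step i = 1.
With |Q| = 4, pigeonhole forces a state repeat no later than step 4; the substring read between the first and second visits to that state can be pumped.

3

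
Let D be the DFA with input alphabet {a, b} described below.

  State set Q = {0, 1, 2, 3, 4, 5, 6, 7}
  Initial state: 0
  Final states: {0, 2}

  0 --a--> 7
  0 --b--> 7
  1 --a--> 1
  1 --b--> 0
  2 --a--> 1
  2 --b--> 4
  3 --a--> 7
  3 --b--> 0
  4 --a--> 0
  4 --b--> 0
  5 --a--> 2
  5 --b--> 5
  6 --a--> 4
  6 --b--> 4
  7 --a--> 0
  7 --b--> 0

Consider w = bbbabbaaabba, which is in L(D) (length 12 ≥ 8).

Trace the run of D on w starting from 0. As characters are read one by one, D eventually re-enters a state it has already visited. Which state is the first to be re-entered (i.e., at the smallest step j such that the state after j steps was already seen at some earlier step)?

Run of D on w = b b b a b b a a a b b a:
  step 0: 0  (start)
  step 1: 7  (read b: 0→7)
  step 2: 0  (read b: 7→0)   ← first repeat (0 seen earlier)
  step 3: 7  (read b: 0→7)
  step 4: 0  (read a: 7→0)
  step 5: 7  (read b: 0→7)
  step 6: 0  (read b: 7→0)
  step 7: 7  (read a: 0→7)
  step 8: 0  (read a: 7→0)
  step 9: 7  (read a: 0→7)
  step 10: 0  (read b: 7→0)
  step 11: 7  (read b: 0→7)
  step 12: 0  (read a: 7→0)

The earliest repeat is at step j = 2: D is in 0, which it already visited at step i = 0.
The DFA has 8 states, so the proof of the pumping lemma guarantees a repeated state among the first 8+1 visited; the segment between the two visits is the pumpable y.

0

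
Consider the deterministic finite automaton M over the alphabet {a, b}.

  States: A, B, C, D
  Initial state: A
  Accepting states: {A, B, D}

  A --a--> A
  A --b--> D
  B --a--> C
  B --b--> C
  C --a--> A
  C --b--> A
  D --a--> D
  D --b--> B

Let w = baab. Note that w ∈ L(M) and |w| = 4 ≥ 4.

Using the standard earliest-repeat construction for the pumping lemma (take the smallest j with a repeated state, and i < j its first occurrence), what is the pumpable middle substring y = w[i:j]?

a

State sequence: A -b-> D -a-> D -a-> D -b-> B
First repeat at step 2: D was already visited.

So i = 1, j = 2, giving x = w[0:1] = b, y = w[1:2] = a, z = w[2:4] = ab.
Check: |xy| = 2 ≤ 4 and |y| = 1 ≥ 1. Reading y takes M from D back to D, so every xyⁱz is accepted.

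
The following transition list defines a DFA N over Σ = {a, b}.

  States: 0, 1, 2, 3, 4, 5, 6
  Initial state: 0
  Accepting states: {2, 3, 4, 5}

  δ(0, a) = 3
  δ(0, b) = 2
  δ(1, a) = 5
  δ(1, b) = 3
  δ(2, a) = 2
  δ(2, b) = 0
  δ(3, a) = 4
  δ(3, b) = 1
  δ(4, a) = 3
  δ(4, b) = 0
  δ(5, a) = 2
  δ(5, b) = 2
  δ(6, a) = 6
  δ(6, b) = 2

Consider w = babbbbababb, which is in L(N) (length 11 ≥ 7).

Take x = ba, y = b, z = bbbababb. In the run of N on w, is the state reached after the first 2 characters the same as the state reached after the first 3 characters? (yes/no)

State sequence: 0 -b-> 2 -a-> 2 -b-> 0

After x (step 2): 2. After xy (step 3): 0.
They differ (2 ≠ 0), so y is not a cycle from the state after x; this split is not the one the pumping-lemma construction produces, and pumping y need not keep the string in L(N).

no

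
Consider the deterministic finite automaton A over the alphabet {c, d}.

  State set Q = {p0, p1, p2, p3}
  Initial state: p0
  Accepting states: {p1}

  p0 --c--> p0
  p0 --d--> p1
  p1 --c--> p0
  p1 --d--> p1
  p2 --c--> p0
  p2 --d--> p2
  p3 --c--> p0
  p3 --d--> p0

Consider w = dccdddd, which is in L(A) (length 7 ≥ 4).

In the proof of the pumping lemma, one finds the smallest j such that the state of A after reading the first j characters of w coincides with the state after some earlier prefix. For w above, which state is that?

p0

State sequence: p0 -d-> p1 -c-> p0 -c-> p0 -d-> p1 -d-> p1 -d-> p1 -d-> p1
First repeat at step 2: p0 was already visited.

The earliest repeat is at step j = 2: A is in p0, which it already visited at step i = 0.
With |Q| = 4, pigeonhole forces a state repeat no later than step 4; the substring read between the first and second visits to that state can be pumped.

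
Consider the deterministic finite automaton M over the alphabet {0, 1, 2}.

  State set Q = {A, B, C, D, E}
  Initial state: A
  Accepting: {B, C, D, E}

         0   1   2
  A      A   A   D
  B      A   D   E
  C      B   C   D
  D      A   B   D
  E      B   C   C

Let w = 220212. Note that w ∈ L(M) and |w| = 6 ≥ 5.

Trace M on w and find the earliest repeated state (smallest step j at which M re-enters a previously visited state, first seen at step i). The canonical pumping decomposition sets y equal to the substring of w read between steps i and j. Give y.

Run of M on w = 2 2 0 2 1 2:
  step 0: A  (start)
  step 1: D  (read 2: A→D)
  step 2: D  (read 2: D→D)   ← first repeat (D seen earlier)
  step 3: A  (read 0: D→A)
  step 4: D  (read 2: A→D)
  step 5: B  (read 1: D→B)
  step 6: E  (read 2: B→E)

So i = 1, j = 2, giving x = w[0:1] = 2, y = w[1:2] = 2, z = w[2:6] = 0212.
Check: |xy| = 2 ≤ 5 and |y| = 1 ≥ 1. Reading y takes M from D back to D, so every xyⁱz is accepted.

2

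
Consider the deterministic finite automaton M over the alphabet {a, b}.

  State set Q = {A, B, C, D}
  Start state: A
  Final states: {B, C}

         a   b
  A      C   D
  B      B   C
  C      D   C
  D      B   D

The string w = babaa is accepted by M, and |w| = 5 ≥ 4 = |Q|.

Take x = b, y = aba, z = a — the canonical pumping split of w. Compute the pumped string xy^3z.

xy^3z = b·aba·aba·aba·a = babaabaabaa.
Reading y = aba takes M from D back to D, so after x·y·y·y the machine is still in D, and z then leads to the accepting state B. Hence babaabaabaa ∈ L(M).

babaabaabaa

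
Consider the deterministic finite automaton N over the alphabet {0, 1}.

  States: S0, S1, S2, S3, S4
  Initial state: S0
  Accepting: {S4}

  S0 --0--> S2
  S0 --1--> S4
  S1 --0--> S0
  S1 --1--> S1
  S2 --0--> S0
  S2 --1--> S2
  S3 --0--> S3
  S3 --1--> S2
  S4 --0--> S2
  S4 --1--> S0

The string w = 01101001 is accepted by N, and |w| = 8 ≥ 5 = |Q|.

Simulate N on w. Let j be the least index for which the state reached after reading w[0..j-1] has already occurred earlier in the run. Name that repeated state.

S2

Run of N on w = 0 1 1 0 1 0 0 1:
  step 0: S0  (start)
  step 1: S2  (read 0: S0→S2)
  step 2: S2  (read 1: S2→S2)   ← first repeat (S2 seen earlier)
  step 3: S2  (read 1: S2→S2)
  step 4: S0  (read 0: S2→S0)
  step 5: S4  (read 1: S0→S4)
  step 6: S2  (read 0: S4→S2)
  step 7: S0  (read 0: S2→S0)
  step 8: S4  (read 1: S0→S4)

The earliest repeat is at step j = 2: N is in S2, which it already visited at step i = 1.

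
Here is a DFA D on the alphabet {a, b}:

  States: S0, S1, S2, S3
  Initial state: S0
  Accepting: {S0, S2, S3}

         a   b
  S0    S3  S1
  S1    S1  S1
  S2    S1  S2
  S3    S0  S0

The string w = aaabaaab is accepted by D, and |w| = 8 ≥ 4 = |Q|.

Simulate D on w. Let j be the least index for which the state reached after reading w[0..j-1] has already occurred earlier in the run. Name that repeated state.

S0

State sequence: S0 -a-> S3 -a-> S0 -a-> S3 -b-> S0 -a-> S3 -a-> S0 -a-> S3 -b-> S0
First repeat at step 2: S0 was already visited.

The earliest repeat is at step j = 2: D is in S0, which it already visited at step i = 0.
With |Q| = 4, pigeonhole forces a state repeat no later than step 4; the substring read between the first and second visits to that state can be pumped.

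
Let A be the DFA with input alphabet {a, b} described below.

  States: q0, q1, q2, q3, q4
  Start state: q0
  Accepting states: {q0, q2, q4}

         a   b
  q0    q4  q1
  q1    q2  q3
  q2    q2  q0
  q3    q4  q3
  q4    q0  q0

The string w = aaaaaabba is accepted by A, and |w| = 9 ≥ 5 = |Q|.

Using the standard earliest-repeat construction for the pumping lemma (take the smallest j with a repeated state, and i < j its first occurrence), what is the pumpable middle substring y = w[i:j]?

State sequence: q0 -a-> q4 -a-> q0 -a-> q4 -a-> q0 -a-> q4 -a-> q0 -b-> q1 -b-> q3 -a-> q4
First repeat at step 2: q0 was already visited.

So i = 0, j = 2, giving x = w[0:0] = ε, y = w[0:2] = aa, z = w[2:9] = aaaabba.
Check: |xy| = 2 ≤ 5 and |y| = 2 ≥ 1. Reading y takes A from q0 back to q0, so every xyⁱz is accepted.
The DFA has 5 states, so the proof of the pumping lemma guarantees a repeated state among the first 5+1 visited; the segment between the two visits is the pumpable y.

aa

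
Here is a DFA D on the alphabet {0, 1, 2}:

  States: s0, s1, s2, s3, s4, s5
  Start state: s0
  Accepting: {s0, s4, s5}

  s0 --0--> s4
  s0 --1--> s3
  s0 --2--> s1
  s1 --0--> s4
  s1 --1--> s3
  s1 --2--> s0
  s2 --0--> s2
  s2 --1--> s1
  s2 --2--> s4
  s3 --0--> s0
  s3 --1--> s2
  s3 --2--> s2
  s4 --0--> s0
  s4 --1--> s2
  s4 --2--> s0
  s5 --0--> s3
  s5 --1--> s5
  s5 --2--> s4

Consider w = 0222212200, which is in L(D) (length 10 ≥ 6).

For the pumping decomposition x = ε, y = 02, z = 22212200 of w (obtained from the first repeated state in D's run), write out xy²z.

xy^2z = ε·02·02·22212200 = 020222212200.
Reading y = 02 takes D from s0 back to s0, so after x·y·y the machine is still in s0, and z then leads to the accepting state s4. Hence 020222212200 ∈ L(D).

020222212200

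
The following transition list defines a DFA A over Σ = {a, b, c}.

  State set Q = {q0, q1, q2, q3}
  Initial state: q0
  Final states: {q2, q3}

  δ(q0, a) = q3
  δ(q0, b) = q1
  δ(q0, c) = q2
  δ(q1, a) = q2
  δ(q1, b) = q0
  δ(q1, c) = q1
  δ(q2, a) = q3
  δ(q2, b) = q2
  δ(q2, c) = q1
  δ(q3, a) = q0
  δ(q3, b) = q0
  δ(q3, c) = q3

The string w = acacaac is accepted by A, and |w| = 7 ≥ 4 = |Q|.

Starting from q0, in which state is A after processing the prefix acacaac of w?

q2

State sequence: q0 -a-> q3 -c-> q3 -a-> q0 -c-> q2 -a-> q3 -a-> q0 -c-> q2

After reading 7 characters, A is in state q2.
(This kind of state-tracing is the core of the pumping-lemma construction: with 4 states, pigeonhole forces a repeat within the first 4 steps.)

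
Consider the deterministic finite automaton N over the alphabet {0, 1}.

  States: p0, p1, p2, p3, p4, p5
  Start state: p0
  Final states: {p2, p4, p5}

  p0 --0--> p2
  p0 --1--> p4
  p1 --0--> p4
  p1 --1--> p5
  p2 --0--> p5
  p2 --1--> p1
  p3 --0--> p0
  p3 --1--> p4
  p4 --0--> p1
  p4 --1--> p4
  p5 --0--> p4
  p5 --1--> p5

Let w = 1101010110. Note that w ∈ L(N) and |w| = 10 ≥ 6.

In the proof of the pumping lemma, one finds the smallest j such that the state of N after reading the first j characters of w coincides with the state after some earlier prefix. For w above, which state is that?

State sequence: p0 -1-> p4 -1-> p4 -0-> p1 -1-> p5 -0-> p4 -1-> p4 -0-> p1 -1-> p5 -1-> p5 -0-> p4
First repeat at step 2: p4 was already visited.

The earliest repeat is at step j = 2: N is in p4, which it already visited at step i = 1.

p4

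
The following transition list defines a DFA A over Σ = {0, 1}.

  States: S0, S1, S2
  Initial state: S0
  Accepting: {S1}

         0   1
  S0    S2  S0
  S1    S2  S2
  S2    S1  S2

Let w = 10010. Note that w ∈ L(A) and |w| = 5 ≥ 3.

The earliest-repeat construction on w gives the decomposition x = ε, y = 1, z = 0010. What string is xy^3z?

xy^3z = ε·1·1·1·0010 = 1110010.
Reading y = 1 takes A from S0 back to S0, so after x·y·y·y the machine is still in S0, and z then leads to the accepting state S1. Hence 1110010 ∈ L(A).

1110010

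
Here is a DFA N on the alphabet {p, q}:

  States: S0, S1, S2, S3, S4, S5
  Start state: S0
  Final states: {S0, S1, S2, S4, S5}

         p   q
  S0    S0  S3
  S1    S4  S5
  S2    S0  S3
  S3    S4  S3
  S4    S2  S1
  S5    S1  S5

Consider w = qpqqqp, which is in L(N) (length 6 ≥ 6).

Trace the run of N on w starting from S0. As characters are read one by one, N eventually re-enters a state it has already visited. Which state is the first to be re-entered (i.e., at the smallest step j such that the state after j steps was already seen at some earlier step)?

State sequence: S0 -q-> S3 -p-> S4 -q-> S1 -q-> S5 -q-> S5 -p-> S1
First repeat at step 5: S5 was already visited.

The earliest repeat is at step j = 5: N is in S5, which it already visited at step i = 4.

S5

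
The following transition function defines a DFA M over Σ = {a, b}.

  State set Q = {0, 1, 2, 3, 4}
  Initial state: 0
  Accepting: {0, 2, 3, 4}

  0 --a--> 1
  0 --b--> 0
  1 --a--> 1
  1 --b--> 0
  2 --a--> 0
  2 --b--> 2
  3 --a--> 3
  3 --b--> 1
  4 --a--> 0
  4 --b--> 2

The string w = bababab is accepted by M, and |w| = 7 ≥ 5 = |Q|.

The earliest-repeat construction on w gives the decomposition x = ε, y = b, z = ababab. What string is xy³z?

bbbababab

xy^3z = ε·b·b·b·ababab = bbbababab.
Reading y = b takes M from 0 back to 0, so after x·y·y·y the machine is still in 0, and z then leads to the accepting state 0. Hence bbbababab ∈ L(M).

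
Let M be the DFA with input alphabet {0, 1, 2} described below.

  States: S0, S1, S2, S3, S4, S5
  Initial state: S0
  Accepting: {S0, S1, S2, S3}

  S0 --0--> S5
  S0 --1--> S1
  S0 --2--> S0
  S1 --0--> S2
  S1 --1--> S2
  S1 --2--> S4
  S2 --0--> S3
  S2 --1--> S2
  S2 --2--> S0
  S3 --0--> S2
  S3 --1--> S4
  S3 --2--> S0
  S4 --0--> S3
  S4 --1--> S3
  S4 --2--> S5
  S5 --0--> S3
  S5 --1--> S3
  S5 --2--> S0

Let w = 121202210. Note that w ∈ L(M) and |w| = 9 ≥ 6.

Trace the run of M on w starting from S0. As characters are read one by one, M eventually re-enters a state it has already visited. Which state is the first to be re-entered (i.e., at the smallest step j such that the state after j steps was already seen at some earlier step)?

State sequence: S0 -1-> S1 -2-> S4 -1-> S3 -2-> S0 -0-> S5 -2-> S0 -2-> S0 -1-> S1 -0-> S2
First repeat at step 4: S0 was already visited.

The earliest repeat is at step j = 4: M is in S0, which it already visited at step i = 0.
With |Q| = 6, pigeonhole forces a state repeat no later than step 6; the substring read between the first and second visits to that state can be pumped.

S0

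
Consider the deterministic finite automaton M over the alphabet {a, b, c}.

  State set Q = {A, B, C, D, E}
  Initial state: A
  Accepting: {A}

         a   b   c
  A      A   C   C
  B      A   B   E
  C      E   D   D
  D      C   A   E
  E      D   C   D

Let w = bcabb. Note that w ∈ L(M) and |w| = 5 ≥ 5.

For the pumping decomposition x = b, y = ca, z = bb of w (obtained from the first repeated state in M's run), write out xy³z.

bcacacabb

xy^3z = b·ca·ca·ca·bb = bcacacabb.
Reading y = ca takes M from C back to C, so after x·y·y·y the machine is still in C, and z then leads to the accepting state A. Hence bcacacabb ∈ L(M).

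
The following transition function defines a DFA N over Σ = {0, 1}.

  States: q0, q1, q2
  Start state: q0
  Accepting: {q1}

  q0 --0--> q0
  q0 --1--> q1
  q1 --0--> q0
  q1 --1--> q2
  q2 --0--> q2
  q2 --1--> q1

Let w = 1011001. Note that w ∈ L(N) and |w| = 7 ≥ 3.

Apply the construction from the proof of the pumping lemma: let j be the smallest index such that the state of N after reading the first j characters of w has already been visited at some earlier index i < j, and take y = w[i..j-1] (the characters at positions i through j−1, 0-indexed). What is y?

10

State sequence: q0 -1-> q1 -0-> q0 -1-> q1 -1-> q2 -0-> q2 -0-> q2 -1-> q1
First repeat at step 2: q0 was already visited.

So i = 0, j = 2, giving x = w[0:0] = ε, y = w[0:2] = 10, z = w[2:7] = 11001.
Check: |xy| = 2 ≤ 3 and |y| = 2 ≥ 1. Reading y takes N from q0 back to q0, so every xyⁱz is accepted.
Since N has 3 states, any run of length ≥ 3 visits 3+1 states, so by pigeonhole some state repeats within the first 3 steps — that repeat gives the pumpable loop.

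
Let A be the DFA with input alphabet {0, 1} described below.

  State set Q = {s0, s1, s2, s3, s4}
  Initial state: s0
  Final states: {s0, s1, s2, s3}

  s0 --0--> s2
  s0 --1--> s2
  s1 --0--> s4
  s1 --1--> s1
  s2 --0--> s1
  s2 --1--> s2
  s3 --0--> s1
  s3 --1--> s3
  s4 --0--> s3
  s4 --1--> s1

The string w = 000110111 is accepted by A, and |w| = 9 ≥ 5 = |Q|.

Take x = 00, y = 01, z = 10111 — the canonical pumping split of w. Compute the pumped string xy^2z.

00010110111

xy^2z = 00·01·01·10111 = 00010110111.
Reading y = 01 takes A from s1 back to s1, so after x·y·y the machine is still in s1, and z then leads to the accepting state s1. Hence 00010110111 ∈ L(A).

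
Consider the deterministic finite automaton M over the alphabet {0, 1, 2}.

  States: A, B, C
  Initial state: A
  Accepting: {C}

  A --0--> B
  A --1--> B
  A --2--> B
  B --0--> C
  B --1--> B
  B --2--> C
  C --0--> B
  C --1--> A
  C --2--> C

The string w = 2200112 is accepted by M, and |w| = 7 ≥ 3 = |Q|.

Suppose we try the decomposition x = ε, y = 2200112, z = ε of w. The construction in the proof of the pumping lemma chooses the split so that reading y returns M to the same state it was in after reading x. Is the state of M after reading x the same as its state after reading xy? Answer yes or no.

Run of M on the first 7 characters of w = 2 2 0 0 1 1 2:
  step 0: A  (start)
  step 1: B  (read 2: A→B)
  step 2: C  (read 2: B→C)
  step 3: B  (read 0: C→B)
  step 4: C  (read 0: B→C)
  step 5: A  (read 1: C→A)
  step 6: B  (read 1: A→B)
  step 7: C  (read 2: B→C)

After x (step 0): A. After xy (step 7): C.
They differ (A ≠ C), so y is not a cycle from the state after x; this split is not the one the pumping-lemma construction produces, and pumping y need not keep the string in L(M).

no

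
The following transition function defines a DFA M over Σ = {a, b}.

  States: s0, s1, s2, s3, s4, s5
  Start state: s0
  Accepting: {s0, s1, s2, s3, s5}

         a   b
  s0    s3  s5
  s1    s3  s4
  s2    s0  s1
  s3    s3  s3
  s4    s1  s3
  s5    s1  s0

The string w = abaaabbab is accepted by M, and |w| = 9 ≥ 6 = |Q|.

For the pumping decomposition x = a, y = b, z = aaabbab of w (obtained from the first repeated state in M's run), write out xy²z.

xy^2z = a·b·b·aaabbab = abbaaabbab.
Reading y = b takes M from s3 back to s3, so after x·y·y the machine is still in s3, and z then leads to the accepting state s3. Hence abbaaabbab ∈ L(M).

abbaaabbab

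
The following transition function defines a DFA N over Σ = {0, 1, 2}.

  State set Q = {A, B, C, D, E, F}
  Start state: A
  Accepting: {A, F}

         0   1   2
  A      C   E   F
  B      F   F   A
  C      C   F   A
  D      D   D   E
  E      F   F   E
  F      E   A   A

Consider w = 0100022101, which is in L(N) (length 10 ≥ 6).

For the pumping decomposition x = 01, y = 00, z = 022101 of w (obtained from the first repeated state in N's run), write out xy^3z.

xy^3z = 01·00·00·00·022101 = 01000000022101.
Reading y = 00 takes N from F back to F, so after x·y·y·y the machine is still in F, and z then leads to the accepting state F. Hence 01000000022101 ∈ L(N).

01000000022101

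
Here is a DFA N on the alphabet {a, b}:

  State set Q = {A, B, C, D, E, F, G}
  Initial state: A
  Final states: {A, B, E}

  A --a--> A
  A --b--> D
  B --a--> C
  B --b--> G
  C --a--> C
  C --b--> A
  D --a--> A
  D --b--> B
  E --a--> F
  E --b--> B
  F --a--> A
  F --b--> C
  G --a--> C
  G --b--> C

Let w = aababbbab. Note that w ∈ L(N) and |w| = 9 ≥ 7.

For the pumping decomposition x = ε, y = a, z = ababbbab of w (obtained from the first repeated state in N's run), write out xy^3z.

xy^3z = ε·a·a·a·ababbbab = aaaababbbab.
Reading y = a takes N from A back to A, so after x·y·y·y the machine is still in A, and z then leads to the accepting state A. Hence aaaababbbab ∈ L(N).

aaaababbbab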